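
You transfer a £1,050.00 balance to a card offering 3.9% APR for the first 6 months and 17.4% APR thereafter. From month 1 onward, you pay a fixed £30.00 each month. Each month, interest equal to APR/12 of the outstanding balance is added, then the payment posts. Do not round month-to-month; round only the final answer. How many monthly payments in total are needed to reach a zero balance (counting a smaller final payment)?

46 payments

Promo months 1–6 at r₀ = 3.9%/12 = 0.00325; months 7+ at r₁ = 17.4%/12 = 0.0145.
After month 6: iterate B ← B·(1+r₀) − £30.00 for 6 months → £889.17.
Then at r₁ with £30.00/mo: n₂ = −ln(1 − r₁·B/P)/ln(1+r₁) ≈ 39.02 → 40 more payments.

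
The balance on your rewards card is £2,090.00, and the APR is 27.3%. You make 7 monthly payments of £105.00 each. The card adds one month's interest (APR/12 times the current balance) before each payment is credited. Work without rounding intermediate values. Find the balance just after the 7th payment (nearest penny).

Monthly rate r = 27.3%/12 = 2.275% = 0.02275.
Each month: B ← B·(1+r) − £105.00.
Month 1: interest £47.55; balance after payment £2,032.55.
Month 2: interest £46.24; balance after payment £1,973.79.
Month 3: interest £44.90; balance after payment £1,913.69.
Month 4: interest £43.54; balance after payment £1,852.23.
Month 5: interest £42.14; balance after payment £1,789.37.
Month 6: interest £40.71; balance after payment £1,725.07.
Month 7: interest £39.25; balance after payment £1,659.32.

£1,659.32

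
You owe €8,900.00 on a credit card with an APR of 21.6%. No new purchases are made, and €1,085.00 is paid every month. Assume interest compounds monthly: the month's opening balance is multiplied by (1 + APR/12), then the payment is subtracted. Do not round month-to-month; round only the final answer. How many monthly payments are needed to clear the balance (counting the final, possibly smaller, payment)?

Monthly rate r = 21.6%/12 = 1.8% = 0.018.
Recurrence: B ← B·(1+r) − €1,085.00.
Month 1: interest €160.20; balance after payment €7,975.20.
Month 2: interest €143.55; balance after payment €7,033.75.
Closed form: n = −ln(1 − rB₀/P)/ln(1+r) = −ln(0.85235)/ln(1.018) ≈ 8.955, so the balance reaches zero during payment 9.

9 payments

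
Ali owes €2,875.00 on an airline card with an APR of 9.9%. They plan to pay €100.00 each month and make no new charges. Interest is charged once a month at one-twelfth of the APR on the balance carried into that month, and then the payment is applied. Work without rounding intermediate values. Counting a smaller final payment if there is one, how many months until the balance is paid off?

33 payments

Monthly rate r = 9.9%/12 = 0.825% = 0.00825.
Recurrence: B ← B·(1+r) − €100.00.
Month 1: interest €23.72; balance after payment €2,798.72.
Month 2: interest €23.09; balance after payment €2,721.81.
Closed form: n = −ln(1 − rB₀/P)/ln(1+r) = −ln(0.76281)/ln(1.00825) ≈ 32.953, so the balance reaches zero during payment 33.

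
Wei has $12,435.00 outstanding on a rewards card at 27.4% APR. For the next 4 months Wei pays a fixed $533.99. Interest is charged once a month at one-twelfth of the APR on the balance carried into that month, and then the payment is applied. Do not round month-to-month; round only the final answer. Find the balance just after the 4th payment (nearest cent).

Monthly rate r = 27.4%/12 = 2.28333% = 0.0228333.
Each month: B ← B·(1+r) − $533.99.
Month 1: interest $283.93; balance after payment $12,184.94.
Month 2: interest $278.22; balance after payment $11,929.18.
Month 3: interest $272.38; balance after payment $11,667.57.
Month 4: interest $266.41; balance after payment $11,399.99.

$11,399.99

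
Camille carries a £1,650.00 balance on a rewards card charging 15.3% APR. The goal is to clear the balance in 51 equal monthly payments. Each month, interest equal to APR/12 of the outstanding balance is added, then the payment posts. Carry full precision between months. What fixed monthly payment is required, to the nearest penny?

Monthly rate r = 15.3%/12 = 1.275% = 0.01275.
Level-payment amortization: P = B₀·r / (1 − (1+r)^(−n)) = 1650.00·0.01275 / (1 − 1.01275^(−51)).
Denominator 1 − (1+r)^(−51) = 0.475935001.
P = 21.0375 / 0.475935001 ≈ 44.20.

£44.20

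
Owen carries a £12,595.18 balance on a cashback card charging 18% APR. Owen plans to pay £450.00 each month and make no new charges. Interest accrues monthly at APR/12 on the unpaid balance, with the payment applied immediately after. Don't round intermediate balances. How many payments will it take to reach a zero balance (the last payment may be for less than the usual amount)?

37 payments

Monthly rate r = 18%/12 = 1.5% = 0.015.
Recurrence: B ← B·(1+r) − £450.00.
Month 1: interest £188.93; balance after payment £12,334.11.
Month 2: interest £185.01; balance after payment £12,069.12.
Closed form: n = −ln(1 − rB₀/P)/ln(1+r) = −ln(0.58016)/ln(1.015) ≈ 36.568, so the balance reaches zero during payment 37.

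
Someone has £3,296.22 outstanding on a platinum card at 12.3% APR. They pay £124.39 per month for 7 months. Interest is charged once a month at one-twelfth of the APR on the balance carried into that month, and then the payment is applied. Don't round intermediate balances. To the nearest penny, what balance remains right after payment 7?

£2,642.15

Monthly rate r = 12.3%/12 = 1.025% = 0.01025.
Each month: B ← B·(1+r) − £124.39.
Month 1: interest £33.79; balance after payment £3,205.62.
Month 2: interest £32.86; balance after payment £3,114.08.
Month 3: interest £31.92; balance after payment £3,021.61.
Month 4: interest £30.97; balance after payment £2,928.19.
Month 5: interest £30.01; balance after payment £2,833.82.
Month 6: interest £29.05; balance after payment £2,738.48.
Month 7: interest £28.07; balance after payment £2,642.15.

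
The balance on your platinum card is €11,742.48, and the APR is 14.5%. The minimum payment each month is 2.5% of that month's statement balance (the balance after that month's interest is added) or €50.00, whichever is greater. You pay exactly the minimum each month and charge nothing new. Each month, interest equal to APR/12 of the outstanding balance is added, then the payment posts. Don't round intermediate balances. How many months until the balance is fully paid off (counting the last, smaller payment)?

188 months

Monthly rate r = 14.5%/12 = 1.20833% = 0.0120833.
While 2.5% of the post-interest balance exceeds €50.00, each month B ← (B·(1+r))·(1 − 0.025), i.e. B shrinks by the factor (1+r)·0.975 = 0.98678.
This holds for months 1–134. Entering month 135 the balance is €1,974.05; 2.5% of the post-interest balance is now below €50.00, so the flat €50.00 minimum applies from here.
From month 135 a fixed €50.00 at rate r clears €1,974.05 in 54 more payments. Total: 134 + 54 = 188 months.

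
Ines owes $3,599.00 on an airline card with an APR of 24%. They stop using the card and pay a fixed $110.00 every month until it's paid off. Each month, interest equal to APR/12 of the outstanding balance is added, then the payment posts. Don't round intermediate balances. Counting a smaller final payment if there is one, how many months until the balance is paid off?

54 months

Monthly rate r = 24%/12 = 2% = 0.02.
Recurrence: B ← B·(1+r) − $110.00.
Month 1: interest $71.98; balance after payment $3,560.98.
Month 2: interest $71.22; balance after payment $3,522.20.
Closed form: n = −ln(1 − rB₀/P)/ln(1+r) = −ln(0.34564)/ln(1.02) ≈ 53.648, so the balance reaches zero during payment 54.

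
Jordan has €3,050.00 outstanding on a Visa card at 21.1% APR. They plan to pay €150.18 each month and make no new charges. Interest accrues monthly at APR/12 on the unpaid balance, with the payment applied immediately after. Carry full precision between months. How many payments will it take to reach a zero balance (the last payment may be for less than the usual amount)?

Monthly rate r = 21.1%/12 = 1.75833% = 0.0175833.
Recurrence: B ← B·(1+r) − €150.18.
Month 1: interest €53.63; balance after payment €2,953.45.
Month 2: interest €51.93; balance after payment €2,855.20.
Closed form: n = −ln(1 − rB₀/P)/ln(1+r) = −ln(0.6429)/ln(1.01758) ≈ 25.344, so the balance reaches zero during payment 26.

26 months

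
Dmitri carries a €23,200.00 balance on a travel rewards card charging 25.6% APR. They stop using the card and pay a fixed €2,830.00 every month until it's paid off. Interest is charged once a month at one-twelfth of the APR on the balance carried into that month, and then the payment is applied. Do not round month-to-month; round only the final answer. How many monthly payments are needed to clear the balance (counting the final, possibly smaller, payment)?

10 months

Monthly rate r = 25.6%/12 = 2.13333% = 0.0213333.
Recurrence: B ← B·(1+r) − €2,830.00.
Month 1: interest €494.93; balance after payment €20,864.93.
Month 2: interest €445.12; balance after payment €18,480.05.
Closed form: n = −ln(1 − rB₀/P)/ln(1+r) = −ln(0.82511)/ln(1.02133) ≈ 9.107, so the balance reaches zero during payment 10.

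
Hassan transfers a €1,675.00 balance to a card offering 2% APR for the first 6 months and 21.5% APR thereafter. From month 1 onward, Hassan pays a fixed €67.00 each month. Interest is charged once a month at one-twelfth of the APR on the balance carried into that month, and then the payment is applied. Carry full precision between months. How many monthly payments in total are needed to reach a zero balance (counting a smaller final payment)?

30 payments

Promo months 1–6 at r₀ = 2%/12 = 0.00166667; months 7+ at r₁ = 21.5%/12 = 0.0179167.
After month 6: iterate B ← B·(1+r₀) − €67.00 for 6 months → €1,288.14.
Then at r₁ with €67.00/mo: n₂ = −ln(1 − r₁·B/P)/ln(1+r₁) ≈ 23.78 → 24 more payments.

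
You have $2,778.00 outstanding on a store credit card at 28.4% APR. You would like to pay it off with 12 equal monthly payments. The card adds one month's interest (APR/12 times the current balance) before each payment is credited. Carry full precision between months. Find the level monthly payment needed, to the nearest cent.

$268.64

Monthly rate r = 28.4%/12 = 2.36667% = 0.0236667.
Level-payment amortization: P = B₀·r / (1 − (1+r)^(−n)) = 2778.00·0.0236667 / (1 − 1.02367^(−12)).
Denominator 1 − (1+r)^(−12) = 0.244738652.
P = 65.746 / 0.244738652 ≈ 268.64.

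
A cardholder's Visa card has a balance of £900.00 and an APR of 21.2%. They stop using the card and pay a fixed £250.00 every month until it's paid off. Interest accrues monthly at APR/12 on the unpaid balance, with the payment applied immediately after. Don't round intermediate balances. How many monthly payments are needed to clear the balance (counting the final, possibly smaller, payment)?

Monthly rate r = 21.2%/12 = 1.76667% = 0.0176667.
Recurrence: B ← B·(1+r) − £250.00.
Month 1: interest £15.90; balance after payment £665.90.
Month 2: interest £11.76; balance after payment £427.66.
Month 3: interest £7.56; balance after payment £185.22.
Month 4: interest £3.27; balance after payment £0.00.

4 months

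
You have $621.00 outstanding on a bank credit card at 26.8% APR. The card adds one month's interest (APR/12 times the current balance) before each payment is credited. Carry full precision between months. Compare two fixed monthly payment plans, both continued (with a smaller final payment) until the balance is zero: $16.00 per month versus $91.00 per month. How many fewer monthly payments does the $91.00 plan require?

Monthly rate r = 26.8%/12 = 2.23333% = 0.0223333.
At $16.00/mo: n = ⌈−ln(1 − rB₀/P)/ln(1+r)⌉ = 92 payments (last $4.40); total interest = total paid − $621.00 = $839.40.
At $91.00/mo: 8 payments (last $44.50); total interest $60.50.
Payments saved = 92 − 8 = 84.

84 fewer payments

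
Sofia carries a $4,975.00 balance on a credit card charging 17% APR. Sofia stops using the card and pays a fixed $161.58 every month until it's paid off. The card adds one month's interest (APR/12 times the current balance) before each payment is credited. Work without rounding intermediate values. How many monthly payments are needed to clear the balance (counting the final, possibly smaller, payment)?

Monthly rate r = 17%/12 = 1.41667% = 0.0141667.
Recurrence: B ← B·(1+r) − $161.58.
Month 1: interest $70.48; balance after payment $4,883.90.
Month 2: interest $69.19; balance after payment $4,791.51.
Closed form: n = −ln(1 − rB₀/P)/ln(1+r) = −ln(0.56381)/ln(1.01417) ≈ 40.735, so the balance reaches zero during payment 41.

41 payments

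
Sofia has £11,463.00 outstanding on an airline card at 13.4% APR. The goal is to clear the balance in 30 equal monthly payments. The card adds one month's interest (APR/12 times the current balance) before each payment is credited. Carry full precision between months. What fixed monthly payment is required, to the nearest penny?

Monthly rate r = 13.4%/12 = 1.11667% = 0.0111667.
Level-payment amortization: P = B₀·r / (1 − (1+r)^(−n)) = 11463.00·0.0111667 / (1 − 1.01117^(−30)).
Denominator 1 − (1+r)^(−30) = 0.283332578.
P = 128.004 / 0.283332578 ≈ 451.78.

£451.78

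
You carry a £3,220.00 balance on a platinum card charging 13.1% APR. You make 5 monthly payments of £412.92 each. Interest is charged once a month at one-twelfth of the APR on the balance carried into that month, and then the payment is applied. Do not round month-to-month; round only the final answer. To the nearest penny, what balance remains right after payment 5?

Monthly rate r = 13.1%/12 = 1.09167% = 0.0109167.
Each month: B ← B·(1+r) − £412.92.
Month 1: interest £35.15; balance after payment £2,842.23.
Month 2: interest £31.03; balance after payment £2,460.34.
Month 3: interest £26.86; balance after payment £2,074.28.
Month 4: interest £22.64; balance after payment £1,684.00.
Month 5: interest £18.38; balance after payment £1,289.47.

£1,289.47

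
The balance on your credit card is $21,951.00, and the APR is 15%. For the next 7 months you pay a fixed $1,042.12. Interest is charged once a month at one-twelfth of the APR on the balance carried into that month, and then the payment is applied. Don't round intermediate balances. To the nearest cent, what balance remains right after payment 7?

Monthly rate r = 15%/12 = 1.25% = 0.0125.
Each month: B ← B·(1+r) − $1,042.12.
Month 1: interest $274.39; balance after payment $21,183.27.
Month 2: interest $264.79; balance after payment $20,405.94.
Month 3: interest $255.07; balance after payment $19,618.89.
Month 4: interest $245.24; balance after payment $18,822.01.
Month 5: interest $235.28; balance after payment $18,015.16.
Month 6: interest $225.19; balance after payment $17,198.23.
Month 7: interest $214.98; balance after payment $16,371.09.

$16,371.09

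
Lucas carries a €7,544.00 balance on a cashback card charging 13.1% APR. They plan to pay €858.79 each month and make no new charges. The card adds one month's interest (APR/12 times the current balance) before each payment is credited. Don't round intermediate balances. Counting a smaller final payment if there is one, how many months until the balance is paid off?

10 months

Monthly rate r = 13.1%/12 = 1.09167% = 0.0109167.
Recurrence: B ← B·(1+r) − €858.79.
Month 1: interest €82.36; balance after payment €6,767.57.
Month 2: interest €73.88; balance after payment €5,982.65.
Closed form: n = −ln(1 − rB₀/P)/ln(1+r) = −ln(0.9041)/ln(1.01092) ≈ 9.285, so the balance reaches zero during payment 10.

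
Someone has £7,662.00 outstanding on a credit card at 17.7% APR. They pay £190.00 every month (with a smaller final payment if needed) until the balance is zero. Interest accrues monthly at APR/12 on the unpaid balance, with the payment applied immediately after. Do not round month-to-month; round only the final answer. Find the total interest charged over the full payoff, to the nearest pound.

£4,061

Monthly rate r = 17.7%/12 = 1.475% = 0.01475.
Payoff takes n = ⌈−ln(1 − rB₀/P)/ln(1+r)⌉ = ⌈61.699⌉ = 62 payments; the last is £133.01.
Total paid = 61·£190.00 + £133.01 = £11,723.01.
Total interest = total paid − principal = £11,723.01 − £7,662.00 = £4,061.01.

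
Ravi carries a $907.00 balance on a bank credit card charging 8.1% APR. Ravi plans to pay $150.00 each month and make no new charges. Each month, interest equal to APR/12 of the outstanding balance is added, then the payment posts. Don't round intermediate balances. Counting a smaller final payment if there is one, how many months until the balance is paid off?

Monthly rate r = 8.1%/12 = 0.675% = 0.00675.
Recurrence: B ← B·(1+r) − $150.00.
Month 1: interest $6.12; balance after payment $763.12.
Month 2: interest $5.15; balance after payment $618.27.
Closed form: n = −ln(1 − rB₀/P)/ln(1+r) = −ln(0.95918)/ln(1.00675) ≈ 6.194, so the balance reaches zero during payment 7.

7 payments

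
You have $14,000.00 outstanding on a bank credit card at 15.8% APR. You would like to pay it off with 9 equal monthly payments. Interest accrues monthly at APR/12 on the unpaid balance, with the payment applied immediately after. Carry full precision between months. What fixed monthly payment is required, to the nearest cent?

$1,659.75

Monthly rate r = 15.8%/12 = 1.31667% = 0.0131667.
Level-payment amortization: P = B₀·r / (1 − (1+r)^(−n)) = 14000.00·0.0131667 / (1 − 1.01317^(−9)).
Denominator 1 − (1+r)^(−9) = 0.111060994.
P = 184.333 / 0.111060994 ≈ 1659.75.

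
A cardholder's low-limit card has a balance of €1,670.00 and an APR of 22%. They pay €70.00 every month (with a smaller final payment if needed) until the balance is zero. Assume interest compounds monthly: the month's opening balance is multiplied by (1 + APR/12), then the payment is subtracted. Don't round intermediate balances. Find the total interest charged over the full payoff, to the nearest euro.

€546

Monthly rate r = 22%/12 = 1.83333% = 0.0183333.
Payoff takes n = ⌈−ln(1 − rB₀/P)/ln(1+r)⌉ = ⌈31.659⌉ = 32 payments; the last is €46.25.
Total paid = 31·€70.00 + €46.25 = €2,216.25.
Total interest = total paid − principal = €2,216.25 − €1,670.00 = €546.25.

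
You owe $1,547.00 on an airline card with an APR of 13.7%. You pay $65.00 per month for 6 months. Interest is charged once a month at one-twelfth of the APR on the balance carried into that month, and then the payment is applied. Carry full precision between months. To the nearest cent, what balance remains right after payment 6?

Monthly rate r = 13.7%/12 = 1.14167% = 0.0114167.
Each month: B ← B·(1+r) − $65.00.
Month 1: interest $17.66; balance after payment $1,499.66.
Month 2: interest $17.12; balance after payment $1,451.78.
Month 3: interest $16.57; balance after payment $1,403.36.
Month 4: interest $16.02; balance after payment $1,354.38.
Month 5: interest $15.46; balance after payment $1,304.84.
Month 6: interest $14.90; balance after payment $1,254.74.

$1,254.74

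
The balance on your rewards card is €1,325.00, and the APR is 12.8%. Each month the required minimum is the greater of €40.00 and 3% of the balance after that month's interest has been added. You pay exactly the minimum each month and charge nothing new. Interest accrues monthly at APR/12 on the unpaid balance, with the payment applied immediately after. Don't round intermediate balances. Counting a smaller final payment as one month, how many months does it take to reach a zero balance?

Monthly rate r = 12.8%/12 = 1.06667% = 0.0106667.
While 3% of the post-interest balance exceeds €40.00, each month B ← (B·(1+r))·(1 − 0.03), i.e. B shrinks by the factor (1+r)·0.97 = 0.98035.
This holds for months 1–1. Entering month 2 the balance is €1,298.96; 3% of the post-interest balance is now below €40.00, so the flat €40.00 minimum applies from here.
From month 2 a fixed €40.00 at rate r clears €1,298.96 in 41 more payments. Total: 1 + 41 = 42 months.

42 months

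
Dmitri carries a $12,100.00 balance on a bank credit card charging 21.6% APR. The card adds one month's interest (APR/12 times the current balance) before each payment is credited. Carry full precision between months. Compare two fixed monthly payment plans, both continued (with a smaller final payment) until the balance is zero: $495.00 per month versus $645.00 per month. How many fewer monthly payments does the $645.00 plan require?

9 fewer payments

Monthly rate r = 21.6%/12 = 1.8% = 0.018.
At $495.00/mo: n = ⌈−ln(1 − rB₀/P)/ln(1+r)⌉ = 33 payments (last $249.19); total interest = total paid − $12,100.00 = $3,989.19.
At $645.00/mo: 24 payments (last $61.23); total interest $2,796.23.
Payments saved = 33 − 24 = 9.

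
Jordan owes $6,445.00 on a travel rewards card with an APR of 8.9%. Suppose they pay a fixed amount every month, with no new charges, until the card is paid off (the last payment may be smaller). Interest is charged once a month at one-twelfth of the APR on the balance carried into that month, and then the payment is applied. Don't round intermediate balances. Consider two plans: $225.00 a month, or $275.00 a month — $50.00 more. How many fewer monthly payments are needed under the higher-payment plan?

Monthly rate r = 8.9%/12 = 0.741667% = 0.00741667.
At $225.00/mo: n = ⌈−ln(1 − rB₀/P)/ln(1+r)⌉ = 33 payments (last $72.23); total interest = total paid − $6,445.00 = $827.23.
At $275.00/mo: 26 payments (last $231.24); total interest $661.24.
Payments saved = 33 − 26 = 7.

7 fewer payments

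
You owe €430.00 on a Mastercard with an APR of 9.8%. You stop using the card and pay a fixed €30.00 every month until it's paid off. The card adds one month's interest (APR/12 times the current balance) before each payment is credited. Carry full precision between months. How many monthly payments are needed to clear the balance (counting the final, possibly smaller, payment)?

Monthly rate r = 9.8%/12 = 0.816667% = 0.00816667.
Recurrence: B ← B·(1+r) − €30.00.
Month 1: interest €3.51; balance after payment €403.51.
Month 2: interest €3.30; balance after payment €376.81.
Closed form: n = −ln(1 − rB₀/P)/ln(1+r) = −ln(0.88294)/ln(1.00817) ≈ 15.306, so the balance reaches zero during payment 16.

16 months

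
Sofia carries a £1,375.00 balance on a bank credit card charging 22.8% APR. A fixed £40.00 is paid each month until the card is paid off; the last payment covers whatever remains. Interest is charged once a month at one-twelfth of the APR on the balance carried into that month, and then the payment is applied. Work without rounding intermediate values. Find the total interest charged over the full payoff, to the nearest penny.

Monthly rate r = 22.8%/12 = 1.9% = 0.019.
Payoff takes n = ⌈−ln(1 − rB₀/P)/ln(1+r)⌉ = ⌈56.254⌉ = 57 payments; the last is £10.21.
Total paid = 56·£40.00 + £10.21 = £2,250.21.
Total interest = total paid − principal = £2,250.21 − £1,375.00 = £875.21.

£875.21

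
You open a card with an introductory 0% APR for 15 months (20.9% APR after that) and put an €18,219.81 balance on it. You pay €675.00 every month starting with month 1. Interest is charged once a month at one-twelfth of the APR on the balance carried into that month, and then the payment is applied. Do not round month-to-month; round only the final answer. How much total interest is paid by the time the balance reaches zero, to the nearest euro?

€1,066

Promo months 1–15 at r₀ = 0%/12 = 0; months 16+ at r₁ = 20.9%/12 = 0.0174167.
After month 15 (no interest yet): B = €18,219.81 − 15·€675.00 = €8,094.81.
Then at r₁ with €675.00/mo: n₂ = −ln(1 − r₁·B/P)/ln(1+r₁) ≈ 13.57 → 14 more payments.
Total paid = 28·€675.00 + €385.34 = €19,285.34; interest = €19,285.34 − €18,219.81 = €1,065.53.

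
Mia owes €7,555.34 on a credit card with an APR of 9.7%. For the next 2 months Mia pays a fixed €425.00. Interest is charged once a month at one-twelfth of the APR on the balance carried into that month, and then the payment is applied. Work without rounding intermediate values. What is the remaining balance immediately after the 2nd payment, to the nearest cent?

€6,824.54

Monthly rate r = 9.7%/12 = 0.808333% = 0.00808333.
Each month: B ← B·(1+r) − €425.00.
Month 1: interest €61.07; balance after payment €7,191.41.
Month 2: interest €58.13; balance after payment €6,824.54.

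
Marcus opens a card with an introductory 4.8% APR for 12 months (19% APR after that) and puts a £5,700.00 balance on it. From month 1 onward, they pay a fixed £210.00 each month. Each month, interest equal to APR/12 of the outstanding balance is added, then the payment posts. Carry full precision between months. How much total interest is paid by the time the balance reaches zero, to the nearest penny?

£784.29

Promo months 1–12 at r₀ = 4.8%/12 = 0.004; months 13+ at r₁ = 19%/12 = 0.0158333.
After month 12: iterate B ← B·(1+r₀) − £210.00 for 12 months → £3,403.51.
Then at r₁ with £210.00/mo: n₂ = −ln(1 − r₁·B/P)/ln(1+r₁) ≈ 18.88 → 19 more payments.
Total paid = 30·£210.00 + £184.29 = £6,484.29; interest = £6,484.29 − £5,700.00 = £784.29.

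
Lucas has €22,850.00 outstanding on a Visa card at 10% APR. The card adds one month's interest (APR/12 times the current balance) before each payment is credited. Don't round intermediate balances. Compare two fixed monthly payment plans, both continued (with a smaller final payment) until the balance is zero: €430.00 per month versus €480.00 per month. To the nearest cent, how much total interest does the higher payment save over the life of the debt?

Monthly rate r = 10%/12 = 0.833333% = 0.00833333.
At €430.00/mo: n = ⌈−ln(1 − rB₀/P)/ln(1+r)⌉ = 71 payments (last €206.03); total interest = total paid − €22,850.00 = €7,456.03.
At €480.00/mo: 61 payments (last €429.06); total interest €6,379.06.
Interest saved = €7,456.03 − €6,379.06 = €1,076.97.

€1,076.97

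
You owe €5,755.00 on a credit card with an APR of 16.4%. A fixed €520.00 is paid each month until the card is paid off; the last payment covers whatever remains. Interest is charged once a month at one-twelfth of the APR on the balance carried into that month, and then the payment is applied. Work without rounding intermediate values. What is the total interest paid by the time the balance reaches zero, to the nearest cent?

Monthly rate r = 16.4%/12 = 1.36667% = 0.0136667.
Payoff takes n = ⌈−ln(1 − rB₀/P)/ln(1+r)⌉ = ⌈12.081⌉ = 13 payments; the last is €42.59.
Total paid = 12·€520.00 + €42.59 = €6,282.59.
Total interest = total paid − principal = €6,282.59 − €5,755.00 = €527.59.

€527.59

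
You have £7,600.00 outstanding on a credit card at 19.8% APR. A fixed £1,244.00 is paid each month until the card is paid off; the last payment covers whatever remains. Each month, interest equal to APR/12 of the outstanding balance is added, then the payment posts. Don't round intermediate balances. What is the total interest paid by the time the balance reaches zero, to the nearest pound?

Monthly rate r = 19.8%/12 = 1.65% = 0.0165.
Payoff takes n = ⌈−ln(1 − rB₀/P)/ln(1+r)⌉ = ⌈6.493⌉ = 7 payments; the last is £615.37.
Total paid = 6·£1,244.00 + £615.37 = £8,079.37.
Total interest = total paid − principal = £8,079.37 − £7,600.00 = £479.37.

£479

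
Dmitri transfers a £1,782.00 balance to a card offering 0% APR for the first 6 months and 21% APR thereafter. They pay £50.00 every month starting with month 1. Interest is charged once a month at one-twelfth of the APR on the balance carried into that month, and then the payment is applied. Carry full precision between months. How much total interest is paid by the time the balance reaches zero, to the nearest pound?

Promo months 1–6 at r₀ = 0%/12 = 0; months 7+ at r₁ = 21%/12 = 0.0175.
After month 6 (no interest yet): B = £1,782.00 − 6·£50.00 = £1,482.00.
Then at r₁ with £50.00/mo: n₂ = −ln(1 − r₁·B/P)/ln(1+r₁) ≈ 42.15 → 43 more payments.
Total paid = 48·£50.00 + £7.61 = £2,407.61; interest = £2,407.61 − £1,782.00 = £625.61.

£626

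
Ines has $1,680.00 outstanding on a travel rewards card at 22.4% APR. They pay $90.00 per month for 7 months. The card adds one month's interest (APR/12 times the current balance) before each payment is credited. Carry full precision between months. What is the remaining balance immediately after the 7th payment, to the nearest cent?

$1,245.80

Monthly rate r = 22.4%/12 = 1.86667% = 0.0186667.
Each month: B ← B·(1+r) − $90.00.
Month 1: interest $31.36; balance after payment $1,621.36.
Month 2: interest $30.27; balance after payment $1,561.63.
Month 3: interest $29.15; balance after payment $1,500.78.
Month 4: interest $28.01; balance after payment $1,438.79.
Month 5: interest $26.86; balance after payment $1,375.65.
Month 6: interest $25.68; balance after payment $1,311.33.
Month 7: interest $24.48; balance after payment $1,245.80.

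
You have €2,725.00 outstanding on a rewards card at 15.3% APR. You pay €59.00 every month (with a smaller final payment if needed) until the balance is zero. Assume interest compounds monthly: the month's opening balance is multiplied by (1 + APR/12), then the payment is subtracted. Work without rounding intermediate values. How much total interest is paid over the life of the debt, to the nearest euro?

€1,414

Monthly rate r = 15.3%/12 = 1.275% = 0.01275.
Payoff takes n = ⌈−ln(1 − rB₀/P)/ln(1+r)⌉ = ⌈70.158⌉ = 71 payments; the last is €9.39.
Total paid = 70·€59.00 + €9.39 = €4,139.39.
Total interest = total paid − principal = €4,139.39 − €2,725.00 = €1,414.39.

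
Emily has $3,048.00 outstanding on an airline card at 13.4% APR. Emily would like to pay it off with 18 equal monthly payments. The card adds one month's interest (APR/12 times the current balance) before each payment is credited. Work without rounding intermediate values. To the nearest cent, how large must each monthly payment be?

$187.86

Monthly rate r = 13.4%/12 = 1.11667% = 0.0111667.
Level-payment amortization: P = B₀·r / (1 − (1+r)^(−n)) = 3048.00·0.0111667 / (1 − 1.01117^(−18)).
Denominator 1 − (1+r)^(−18) = 0.181175935.
P = 34.036 / 0.181175935 ≈ 187.86.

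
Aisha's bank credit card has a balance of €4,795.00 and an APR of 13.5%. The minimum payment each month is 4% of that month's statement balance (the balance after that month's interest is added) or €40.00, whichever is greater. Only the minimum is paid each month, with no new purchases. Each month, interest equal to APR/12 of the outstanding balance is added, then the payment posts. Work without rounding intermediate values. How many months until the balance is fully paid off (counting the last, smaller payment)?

Monthly rate r = 13.5%/12 = 1.125% = 0.01125.
While 4% of the post-interest balance exceeds €40.00, each month B ← (B·(1+r))·(1 − 0.04), i.e. B shrinks by the factor (1+r)·0.96 = 0.9708.
This holds for months 1–54. Entering month 55 the balance is €967.82; 4% of the post-interest balance is now below €40.00, so the flat €40.00 minimum applies from here.
From month 55 a fixed €40.00 at rate r clears €967.82 in 29 more payments. Total: 54 + 29 = 83 months.

83 months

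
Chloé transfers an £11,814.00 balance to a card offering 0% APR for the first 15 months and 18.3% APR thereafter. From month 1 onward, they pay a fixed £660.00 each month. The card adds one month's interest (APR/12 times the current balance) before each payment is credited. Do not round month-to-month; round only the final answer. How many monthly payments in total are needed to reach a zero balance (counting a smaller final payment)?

18 months

Promo months 1–15 at r₀ = 0%/12 = 0; months 16+ at r₁ = 18.3%/12 = 0.01525.
After month 15 (no interest yet): B = £11,814.00 − 15·£660.00 = £1,914.00.
Then at r₁ with £660.00/mo: n₂ = −ln(1 − r₁·B/P)/ln(1+r₁) ≈ 2.99 → 3 more payments.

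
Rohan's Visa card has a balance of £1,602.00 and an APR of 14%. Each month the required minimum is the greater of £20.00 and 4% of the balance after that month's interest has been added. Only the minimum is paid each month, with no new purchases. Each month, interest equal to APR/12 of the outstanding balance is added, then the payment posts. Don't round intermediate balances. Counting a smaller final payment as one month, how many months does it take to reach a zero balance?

70 months

Monthly rate r = 14%/12 = 1.16667% = 0.0116667.
While 4% of the post-interest balance exceeds £20.00, each month B ← (B·(1+r))·(1 − 0.04), i.e. B shrinks by the factor (1+r)·0.96 = 0.9712.
This holds for months 1–41. Entering month 42 the balance is £483.41; 4% of the post-interest balance is now below £20.00, so the flat £20.00 minimum applies from here.
From month 42 a fixed £20.00 at rate r clears £483.41 in 29 more payments. Total: 41 + 29 = 70 months.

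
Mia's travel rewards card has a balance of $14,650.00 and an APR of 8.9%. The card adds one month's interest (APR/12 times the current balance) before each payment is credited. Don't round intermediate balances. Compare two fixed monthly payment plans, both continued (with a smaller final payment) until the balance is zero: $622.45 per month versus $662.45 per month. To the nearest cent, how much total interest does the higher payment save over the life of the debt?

Monthly rate r = 8.9%/12 = 0.741667% = 0.00741667.
At $622.45/mo: n = ⌈−ln(1 − rB₀/P)/ln(1+r)⌉ = 26 payments (last $598.58); total interest = total paid − $14,650.00 = $1,509.83.
At $662.45/mo: 25 payments (last $162.35); total interest $1,411.15.
Interest saved = $1,509.83 − $1,411.15 = $98.68.

$98.68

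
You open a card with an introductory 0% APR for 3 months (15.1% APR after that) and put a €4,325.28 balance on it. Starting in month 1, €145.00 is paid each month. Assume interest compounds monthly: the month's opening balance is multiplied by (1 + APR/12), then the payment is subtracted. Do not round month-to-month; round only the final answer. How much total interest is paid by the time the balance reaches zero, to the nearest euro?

Promo months 1–3 at r₀ = 0%/12 = 0; months 4+ at r₁ = 15.1%/12 = 0.0125833.
After month 3 (no interest yet): B = €4,325.28 − 3·€145.00 = €3,890.28.
Then at r₁ with €145.00/mo: n₂ = −ln(1 − r₁·B/P)/ln(1+r₁) ≈ 32.94 → 33 more payments.
Total paid = 35·€145.00 + €136.17 = €5,211.17; interest = €5,211.17 − €4,325.28 = €885.89.

€886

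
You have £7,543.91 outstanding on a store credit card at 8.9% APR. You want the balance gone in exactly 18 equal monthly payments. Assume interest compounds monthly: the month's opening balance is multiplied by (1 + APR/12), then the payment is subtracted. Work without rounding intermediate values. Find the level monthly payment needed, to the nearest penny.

£449.25

Monthly rate r = 8.9%/12 = 0.741667% = 0.00741667.
Level-payment amortization: P = B₀·r / (1 − (1+r)^(−n)) = 7543.91·0.00741667 / (1 − 1.00742^(−18)).
Denominator 1 − (1+r)^(−18) = 0.124541362.
P = 55.9507 / 0.124541362 ≈ 449.25.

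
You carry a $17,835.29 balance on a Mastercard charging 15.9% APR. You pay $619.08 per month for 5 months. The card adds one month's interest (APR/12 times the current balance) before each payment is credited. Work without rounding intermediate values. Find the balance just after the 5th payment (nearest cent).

Monthly rate r = 15.9%/12 = 1.325% = 0.01325.
Each month: B ← B·(1+r) − $619.08.
Month 1: interest $236.32; balance after payment $17,452.53.
Month 2: interest $231.25; balance after payment $17,064.69.
Month 3: interest $226.11; balance after payment $16,671.72.
Month 4: interest $220.90; balance after payment $16,273.54.
Month 5: interest $215.62; balance after payment $15,870.09.

$15,870.09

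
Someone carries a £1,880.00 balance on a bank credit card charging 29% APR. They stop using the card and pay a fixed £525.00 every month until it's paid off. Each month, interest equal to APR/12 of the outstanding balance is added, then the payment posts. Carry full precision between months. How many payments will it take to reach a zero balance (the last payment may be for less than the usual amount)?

Monthly rate r = 29%/12 = 2.41667% = 0.0241667.
Recurrence: B ← B·(1+r) − £525.00.
Month 1: interest £45.43; balance after payment £1,400.43.
Month 2: interest £33.84; balance after payment £909.28.
Month 3: interest £21.97; balance after payment £406.25.
Month 4: interest £9.82; balance after payment £0.00.

4 months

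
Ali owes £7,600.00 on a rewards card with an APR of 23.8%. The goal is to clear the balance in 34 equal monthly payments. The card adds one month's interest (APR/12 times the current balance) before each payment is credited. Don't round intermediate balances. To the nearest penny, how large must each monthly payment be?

£309.43

Monthly rate r = 23.8%/12 = 1.98333% = 0.0198333.
Level-payment amortization: P = B₀·r / (1 − (1+r)^(−n)) = 7600.00·0.0198333 / (1 − 1.01983^(−34)).
Denominator 1 − (1+r)^(−34) = 0.487130226.
P = 150.733 / 0.487130226 ≈ 309.43.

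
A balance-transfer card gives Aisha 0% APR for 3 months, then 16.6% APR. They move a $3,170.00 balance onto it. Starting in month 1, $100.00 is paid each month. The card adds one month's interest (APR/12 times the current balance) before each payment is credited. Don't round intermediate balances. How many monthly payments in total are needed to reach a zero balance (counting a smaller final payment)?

Promo months 1–3 at r₀ = 0%/12 = 0; months 4+ at r₁ = 16.6%/12 = 0.0138333.
After month 3 (no interest yet): B = $3,170.00 − 3·$100.00 = $2,870.00.
Then at r₁ with $100.00/mo: n₂ = −ln(1 − r₁·B/P)/ln(1+r₁) ≈ 36.82 → 37 more payments.

40 payments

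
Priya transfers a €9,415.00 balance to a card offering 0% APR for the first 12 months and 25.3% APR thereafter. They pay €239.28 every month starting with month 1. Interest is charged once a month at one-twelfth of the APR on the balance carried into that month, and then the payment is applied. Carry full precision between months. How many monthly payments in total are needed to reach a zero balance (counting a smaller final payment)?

54 months

Promo months 1–12 at r₀ = 0%/12 = 0; months 13+ at r₁ = 25.3%/12 = 0.0210833.
After month 12 (no interest yet): B = €9,415.00 − 12·€239.28 = €6,543.64.
Then at r₁ with €239.28/mo: n₂ = −ln(1 − r₁·B/P)/ln(1+r₁) ≈ 41.19 → 42 more payments.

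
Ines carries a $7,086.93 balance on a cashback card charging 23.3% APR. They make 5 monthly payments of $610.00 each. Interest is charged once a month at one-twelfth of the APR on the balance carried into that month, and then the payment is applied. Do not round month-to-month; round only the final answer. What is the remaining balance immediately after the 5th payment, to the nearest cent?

$4,631.43

Monthly rate r = 23.3%/12 = 1.94167% = 0.0194167.
Each month: B ← B·(1+r) − $610.00.
Month 1: interest $137.60; balance after payment $6,614.53.
Month 2: interest $128.43; balance after payment $6,132.97.
Month 3: interest $119.08; balance after payment $5,642.05.
Month 4: interest $109.55; balance after payment $5,141.60.
Month 5: interest $99.83; balance after payment $4,631.43.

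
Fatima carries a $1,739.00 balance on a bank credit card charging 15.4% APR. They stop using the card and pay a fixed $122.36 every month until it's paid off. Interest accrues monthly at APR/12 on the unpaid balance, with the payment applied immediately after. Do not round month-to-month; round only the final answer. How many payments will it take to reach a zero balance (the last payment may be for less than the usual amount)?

Monthly rate r = 15.4%/12 = 1.28333% = 0.0128333.
Recurrence: B ← B·(1+r) − $122.36.
Month 1: interest $22.32; balance after payment $1,638.96.
Month 2: interest $21.03; balance after payment $1,537.63.
Closed form: n = −ln(1 − rB₀/P)/ln(1+r) = −ln(0.81761)/ln(1.01283) ≈ 15.792, so the balance reaches zero during payment 16.

16 months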